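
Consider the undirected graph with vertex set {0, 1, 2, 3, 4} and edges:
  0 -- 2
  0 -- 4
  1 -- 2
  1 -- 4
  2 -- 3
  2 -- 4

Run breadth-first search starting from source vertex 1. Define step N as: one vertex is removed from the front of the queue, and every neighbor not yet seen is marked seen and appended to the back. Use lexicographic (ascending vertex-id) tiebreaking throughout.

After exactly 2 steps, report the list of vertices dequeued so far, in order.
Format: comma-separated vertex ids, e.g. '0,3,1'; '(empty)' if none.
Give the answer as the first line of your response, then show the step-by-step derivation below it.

1,2

step 1: dequeue 1; queue=[2,4]; order=1
step 2: dequeue 2; queue=[4,0,3]; order=1,2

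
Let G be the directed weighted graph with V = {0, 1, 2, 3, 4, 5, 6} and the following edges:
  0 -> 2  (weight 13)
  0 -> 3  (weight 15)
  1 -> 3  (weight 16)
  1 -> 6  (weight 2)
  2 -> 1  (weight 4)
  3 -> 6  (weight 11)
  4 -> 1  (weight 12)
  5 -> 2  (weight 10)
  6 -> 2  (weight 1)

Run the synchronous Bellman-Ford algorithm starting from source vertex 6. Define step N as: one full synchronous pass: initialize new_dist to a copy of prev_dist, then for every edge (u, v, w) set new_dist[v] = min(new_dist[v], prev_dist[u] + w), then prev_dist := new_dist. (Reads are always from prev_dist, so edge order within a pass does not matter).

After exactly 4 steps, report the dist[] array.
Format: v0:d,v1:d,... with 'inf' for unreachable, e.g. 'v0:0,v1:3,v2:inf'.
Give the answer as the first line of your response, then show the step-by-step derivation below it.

v0:inf,v1:5,v2:1,v3:21,v4:inf,v5:inf,v6:0

step 1: dist = v0:inf,v1:inf,v2:1,v3:inf,v4:inf,v5:inf,v6:0
step 2: dist = v0:inf,v1:5,v2:1,v3:inf,v4:inf,v5:inf,v6:0
step 3: dist = v0:inf,v1:5,v2:1,v3:21,v4:inf,v5:inf,v6:0
step 4: dist = v0:inf,v1:5,v2:1,v3:21,v4:inf,v5:inf,v6:0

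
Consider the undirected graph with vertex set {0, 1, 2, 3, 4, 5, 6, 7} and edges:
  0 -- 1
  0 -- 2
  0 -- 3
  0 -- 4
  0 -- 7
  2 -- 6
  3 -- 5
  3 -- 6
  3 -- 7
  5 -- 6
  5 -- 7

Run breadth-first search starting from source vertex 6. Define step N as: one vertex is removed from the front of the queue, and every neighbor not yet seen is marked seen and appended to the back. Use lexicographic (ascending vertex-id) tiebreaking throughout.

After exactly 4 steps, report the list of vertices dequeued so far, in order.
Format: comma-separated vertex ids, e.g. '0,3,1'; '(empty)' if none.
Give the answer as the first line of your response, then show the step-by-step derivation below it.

6,2,3,5

step 1: dequeue 6; queue=[2,3,5]; order=6
step 2: dequeue 2; queue=[3,5,0]; order=6,2
step 3: dequeue 3; queue=[5,0,7]; order=6,2,3
step 4: dequeue 5; queue=[0,7]; order=6,2,3,5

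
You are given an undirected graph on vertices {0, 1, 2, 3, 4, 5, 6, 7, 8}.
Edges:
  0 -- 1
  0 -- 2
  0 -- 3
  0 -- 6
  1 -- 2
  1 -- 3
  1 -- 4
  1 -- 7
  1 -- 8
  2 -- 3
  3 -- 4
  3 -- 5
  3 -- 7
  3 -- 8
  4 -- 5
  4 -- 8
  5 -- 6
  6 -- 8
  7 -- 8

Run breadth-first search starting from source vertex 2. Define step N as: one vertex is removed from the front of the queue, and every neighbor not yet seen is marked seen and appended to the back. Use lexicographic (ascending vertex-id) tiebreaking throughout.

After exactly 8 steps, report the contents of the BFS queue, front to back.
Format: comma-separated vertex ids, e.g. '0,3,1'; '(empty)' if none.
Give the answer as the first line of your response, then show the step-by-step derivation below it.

5

step 1: dequeue 2; queue=[0,1,3]; order=2
step 2: dequeue 0; queue=[1,3,6]; order=2,0
step 3: dequeue 1; queue=[3,6,4,7,8]; order=2,0,1
step 4: dequeue 3; queue=[6,4,7,8,5]; order=2,0,1,3
step 5: dequeue 6; queue=[4,7,8,5]; order=2,0,1,3,6
step 6: dequeue 4; queue=[7,8,5]; order=2,0,1,3,6,4
step 7: dequeue 7; queue=[8,5]; order=2,0,1,3,6,4,7
step 8: dequeue 8; queue=[5]; order=2,0,1,3,6,4,7,8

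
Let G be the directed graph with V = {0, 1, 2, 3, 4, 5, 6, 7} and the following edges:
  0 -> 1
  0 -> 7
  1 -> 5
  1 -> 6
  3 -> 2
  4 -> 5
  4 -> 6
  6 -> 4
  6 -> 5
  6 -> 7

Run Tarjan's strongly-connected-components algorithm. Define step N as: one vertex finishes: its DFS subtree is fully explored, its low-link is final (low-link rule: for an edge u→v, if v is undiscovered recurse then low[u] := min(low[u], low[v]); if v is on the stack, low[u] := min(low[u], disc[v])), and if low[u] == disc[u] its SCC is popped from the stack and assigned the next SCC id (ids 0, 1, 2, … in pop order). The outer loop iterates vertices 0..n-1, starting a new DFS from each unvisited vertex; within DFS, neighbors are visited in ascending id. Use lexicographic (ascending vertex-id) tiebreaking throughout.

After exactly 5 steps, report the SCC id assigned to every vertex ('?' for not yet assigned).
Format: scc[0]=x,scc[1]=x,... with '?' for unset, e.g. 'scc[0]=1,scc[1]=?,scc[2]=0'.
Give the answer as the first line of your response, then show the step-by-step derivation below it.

scc[0]=?,scc[1]=3,scc[2]=?,scc[3]=?,scc[4]=2,scc[5]=0,scc[6]=2,scc[7]=1

step 1: low=(low[0]=0,low[1]=1,low[2]=?,low[3]=?,low[4]=?,low[5]=2,low[6]=?,low[7]=?); scc=(scc[0]=?,scc[1]=?,scc[2]=?,scc[3]=?,scc[4]=?,scc[5]=0,scc[6]=?,scc[7]=?)
step 2: low=(low[0]=0,low[1]=1,low[2]=?,low[3]=?,low[4]=3,low[5]=2,low[6]=3,low[7]=?); scc=(scc[0]=?,scc[1]=?,scc[2]=?,scc[3]=?,scc[4]=?,scc[5]=0,scc[6]=?,scc[7]=?)
step 3: low=(low[0]=0,low[1]=1,low[2]=?,low[3]=?,low[4]=3,low[5]=2,low[6]=3,low[7]=5); scc=(scc[0]=?,scc[1]=?,scc[2]=?,scc[3]=?,scc[4]=?,scc[5]=0,scc[6]=?,scc[7]=1)
step 4: low=(low[0]=0,low[1]=1,low[2]=?,low[3]=?,low[4]=3,low[5]=2,low[6]=3,low[7]=5); scc=(scc[0]=?,scc[1]=?,scc[2]=?,scc[3]=?,scc[4]=2,scc[5]=0,scc[6]=2,scc[7]=1)
step 5: low=(low[0]=0,low[1]=1,low[2]=?,low[3]=?,low[4]=3,low[5]=2,low[6]=3,low[7]=5); scc=(scc[0]=?,scc[1]=3,scc[2]=?,scc[3]=?,scc[4]=2,scc[5]=0,scc[6]=2,scc[7]=1)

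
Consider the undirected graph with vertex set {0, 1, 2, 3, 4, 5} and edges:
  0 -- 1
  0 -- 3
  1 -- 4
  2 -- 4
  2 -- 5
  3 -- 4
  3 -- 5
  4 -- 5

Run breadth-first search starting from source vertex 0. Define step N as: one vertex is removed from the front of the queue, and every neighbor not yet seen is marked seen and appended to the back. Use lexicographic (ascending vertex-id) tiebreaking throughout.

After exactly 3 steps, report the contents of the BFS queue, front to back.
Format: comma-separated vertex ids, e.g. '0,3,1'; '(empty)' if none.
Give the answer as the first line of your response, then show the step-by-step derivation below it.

4,5

step 1: dequeue 0; queue=[1,3]; order=0
step 2: dequeue 1; queue=[3,4]; order=0,1
step 3: dequeue 3; queue=[4,5]; order=0,1,3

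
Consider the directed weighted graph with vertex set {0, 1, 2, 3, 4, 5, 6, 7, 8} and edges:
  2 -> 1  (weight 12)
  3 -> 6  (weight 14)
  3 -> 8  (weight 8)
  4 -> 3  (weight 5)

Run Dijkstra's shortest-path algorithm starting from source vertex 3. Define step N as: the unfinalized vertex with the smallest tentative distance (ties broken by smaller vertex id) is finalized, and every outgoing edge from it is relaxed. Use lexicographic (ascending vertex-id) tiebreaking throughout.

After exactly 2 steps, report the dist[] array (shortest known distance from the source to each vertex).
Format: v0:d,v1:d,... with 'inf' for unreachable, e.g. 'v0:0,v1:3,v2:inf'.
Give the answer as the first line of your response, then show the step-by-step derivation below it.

v0:inf,v1:inf,v2:inf,v3:0,v4:inf,v5:inf,v6:14,v7:inf,v8:8

step 1: dist = v0:inf,v1:inf,v2:inf,v3:0,v4:inf,v5:inf,v6:14,v7:inf,v8:8
step 2: dist = v0:inf,v1:inf,v2:inf,v3:0,v4:inf,v5:inf,v6:14,v7:inf,v8:8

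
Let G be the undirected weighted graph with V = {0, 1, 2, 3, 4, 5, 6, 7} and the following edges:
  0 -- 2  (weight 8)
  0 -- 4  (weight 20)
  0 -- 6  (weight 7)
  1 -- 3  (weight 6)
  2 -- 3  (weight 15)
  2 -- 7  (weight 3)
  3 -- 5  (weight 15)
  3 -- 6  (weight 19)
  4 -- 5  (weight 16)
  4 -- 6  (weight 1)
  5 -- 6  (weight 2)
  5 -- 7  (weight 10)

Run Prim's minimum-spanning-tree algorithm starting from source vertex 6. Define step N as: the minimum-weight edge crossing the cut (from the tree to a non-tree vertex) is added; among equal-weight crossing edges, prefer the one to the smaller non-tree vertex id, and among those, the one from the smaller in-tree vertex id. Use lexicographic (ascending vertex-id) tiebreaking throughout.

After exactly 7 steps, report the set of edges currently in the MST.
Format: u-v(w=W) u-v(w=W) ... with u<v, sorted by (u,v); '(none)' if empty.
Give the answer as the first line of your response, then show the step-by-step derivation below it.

0-2(w=8) 0-6(w=7) 1-3(w=6) 2-3(w=15) 2-7(w=3) 4-6(w=1) 5-6(w=2)

step 1: add edge 4-6 (w=1); MST = {4-6(w=1)}
step 2: add edge 5-6 (w=2); MST = {4-6(w=1) 5-6(w=2)}
step 3: add edge 0-6 (w=7); MST = {0-6(w=7) 4-6(w=1) 5-6(w=2)}
step 4: add edge 0-2 (w=8); MST = {0-2(w=8) 0-6(w=7) 4-6(w=1) 5-6(w=2)}
step 5: add edge 2-7 (w=3); MST = {0-2(w=8) 0-6(w=7) 2-7(w=3) 4-6(w=1) 5-6(w=2)}
step 6: add edge 2-3 (w=15); MST = {0-2(w=8) 0-6(w=7) 2-3(w=15) 2-7(w=3) 4-6(w=1) 5-6(w=2)}
step 7: add edge 1-3 (w=6); MST = {0-2(w=8) 0-6(w=7) 1-3(w=6) 2-3(w=15) 2-7(w=3) 4-6(w=1) 5-6(w=2)}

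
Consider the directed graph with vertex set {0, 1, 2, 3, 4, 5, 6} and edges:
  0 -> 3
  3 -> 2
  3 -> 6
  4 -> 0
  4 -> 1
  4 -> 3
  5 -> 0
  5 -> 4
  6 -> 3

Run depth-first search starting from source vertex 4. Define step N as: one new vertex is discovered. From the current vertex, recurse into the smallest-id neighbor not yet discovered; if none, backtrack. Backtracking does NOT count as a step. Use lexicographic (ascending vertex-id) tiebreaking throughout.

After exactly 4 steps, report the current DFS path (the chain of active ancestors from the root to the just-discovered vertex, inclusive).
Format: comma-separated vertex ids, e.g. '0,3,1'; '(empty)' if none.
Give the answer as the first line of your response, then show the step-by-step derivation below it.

4,0,3,2

step 1: discover 4; path=4; order=4
step 2: discover 0; path=4>0; order=4,0
step 3: discover 3; path=4>0>3; order=4,0,3
step 4: discover 2; path=4>0>3>2; order=4,0,3,2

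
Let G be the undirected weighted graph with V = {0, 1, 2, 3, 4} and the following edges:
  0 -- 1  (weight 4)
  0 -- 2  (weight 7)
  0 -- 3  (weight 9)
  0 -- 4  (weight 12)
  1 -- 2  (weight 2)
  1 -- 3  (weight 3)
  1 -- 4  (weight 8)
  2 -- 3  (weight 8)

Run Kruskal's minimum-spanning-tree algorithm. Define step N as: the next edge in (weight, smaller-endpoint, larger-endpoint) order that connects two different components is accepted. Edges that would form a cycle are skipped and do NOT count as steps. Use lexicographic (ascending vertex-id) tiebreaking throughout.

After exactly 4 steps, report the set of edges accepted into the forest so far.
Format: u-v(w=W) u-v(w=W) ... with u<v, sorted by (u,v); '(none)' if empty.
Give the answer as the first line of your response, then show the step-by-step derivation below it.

0-1(w=4) 1-2(w=2) 1-3(w=3) 1-4(w=8)

step 1: add edge 1-2 (w=2); MST = {1-2(w=2)}
step 2: add edge 1-3 (w=3); MST = {1-2(w=2) 1-3(w=3)}
step 3: add edge 0-1 (w=4); MST = {0-1(w=4) 1-2(w=2) 1-3(w=3)}
step 4: add edge 1-4 (w=8); MST = {0-1(w=4) 1-2(w=2) 1-3(w=3) 1-4(w=8)}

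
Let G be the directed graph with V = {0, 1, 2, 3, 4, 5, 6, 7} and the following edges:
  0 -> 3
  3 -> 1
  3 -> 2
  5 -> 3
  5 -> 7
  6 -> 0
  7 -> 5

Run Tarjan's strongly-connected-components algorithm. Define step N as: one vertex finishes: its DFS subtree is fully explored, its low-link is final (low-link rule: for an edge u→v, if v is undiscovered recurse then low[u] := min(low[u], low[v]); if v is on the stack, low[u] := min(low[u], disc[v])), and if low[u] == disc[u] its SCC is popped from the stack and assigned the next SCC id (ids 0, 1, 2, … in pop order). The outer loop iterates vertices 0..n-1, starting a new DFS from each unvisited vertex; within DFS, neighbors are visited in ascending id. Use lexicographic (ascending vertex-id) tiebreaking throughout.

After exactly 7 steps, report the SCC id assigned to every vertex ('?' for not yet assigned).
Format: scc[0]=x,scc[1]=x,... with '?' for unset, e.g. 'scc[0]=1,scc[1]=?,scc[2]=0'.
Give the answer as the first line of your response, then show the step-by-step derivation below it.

scc[0]=3,scc[1]=0,scc[2]=1,scc[3]=2,scc[4]=4,scc[5]=5,scc[6]=?,scc[7]=5

step 1: low=(low[0]=0,low[1]=2,low[2]=?,low[3]=1,low[4]=?,low[5]=?,low[6]=?,low[7]=?); scc=(scc[0]=?,scc[1]=0,scc[2]=?,scc[3]=?,scc[4]=?,scc[5]=?,scc[6]=?,scc[7]=?)
step 2: low=(low[0]=0,low[1]=2,low[2]=3,low[3]=1,low[4]=?,low[5]=?,low[6]=?,low[7]=?); scc=(scc[0]=?,scc[1]=0,scc[2]=1,scc[3]=?,scc[4]=?,scc[5]=?,scc[6]=?,scc[7]=?)
step 3: low=(low[0]=0,low[1]=2,low[2]=3,low[3]=1,low[4]=?,low[5]=?,low[6]=?,low[7]=?); scc=(scc[0]=?,scc[1]=0,scc[2]=1,scc[3]=2,scc[4]=?,scc[5]=?,scc[6]=?,scc[7]=?)
step 4: low=(low[0]=0,low[1]=2,low[2]=3,low[3]=1,low[4]=?,low[5]=?,low[6]=?,low[7]=?); scc=(scc[0]=3,scc[1]=0,scc[2]=1,scc[3]=2,scc[4]=?,scc[5]=?,scc[6]=?,scc[7]=?)
step 5: low=(low[0]=0,low[1]=2,low[2]=3,low[3]=1,low[4]=4,low[5]=?,low[6]=?,low[7]=?); scc=(scc[0]=3,scc[1]=0,scc[2]=1,scc[3]=2,scc[4]=4,scc[5]=?,scc[6]=?,scc[7]=?)
step 6: low=(low[0]=0,low[1]=2,low[2]=3,low[3]=1,low[4]=4,low[5]=5,low[6]=?,low[7]=5); scc=(scc[0]=3,scc[1]=0,scc[2]=1,scc[3]=2,scc[4]=4,scc[5]=?,scc[6]=?,scc[7]=?)
step 7: low=(low[0]=0,low[1]=2,low[2]=3,low[3]=1,low[4]=4,low[5]=5,low[6]=?,low[7]=5); scc=(scc[0]=3,scc[1]=0,scc[2]=1,scc[3]=2,scc[4]=4,scc[5]=5,scc[6]=?,scc[7]=5)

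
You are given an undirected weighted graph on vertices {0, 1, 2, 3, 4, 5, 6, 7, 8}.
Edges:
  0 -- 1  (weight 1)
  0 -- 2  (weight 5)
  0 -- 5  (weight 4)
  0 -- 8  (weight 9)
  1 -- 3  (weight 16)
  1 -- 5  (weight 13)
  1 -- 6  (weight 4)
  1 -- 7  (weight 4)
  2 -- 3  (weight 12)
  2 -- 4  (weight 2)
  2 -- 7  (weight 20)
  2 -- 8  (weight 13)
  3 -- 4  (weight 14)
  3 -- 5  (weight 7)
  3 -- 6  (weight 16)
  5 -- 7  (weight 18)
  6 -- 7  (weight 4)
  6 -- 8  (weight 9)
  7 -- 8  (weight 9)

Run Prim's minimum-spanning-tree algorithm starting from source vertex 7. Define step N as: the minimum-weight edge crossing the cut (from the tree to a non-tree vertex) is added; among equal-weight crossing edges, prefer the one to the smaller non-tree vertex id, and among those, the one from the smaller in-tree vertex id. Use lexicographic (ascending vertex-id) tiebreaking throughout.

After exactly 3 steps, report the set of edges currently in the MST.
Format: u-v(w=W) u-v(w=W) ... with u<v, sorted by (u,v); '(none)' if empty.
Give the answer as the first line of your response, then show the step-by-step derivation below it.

0-1(w=1) 0-5(w=4) 1-7(w=4)

step 1: add edge 1-7 (w=4); MST = {1-7(w=4)}
step 2: add edge 0-1 (w=1); MST = {0-1(w=1) 1-7(w=4)}
step 3: add edge 0-5 (w=4); MST = {0-1(w=1) 0-5(w=4) 1-7(w=4)}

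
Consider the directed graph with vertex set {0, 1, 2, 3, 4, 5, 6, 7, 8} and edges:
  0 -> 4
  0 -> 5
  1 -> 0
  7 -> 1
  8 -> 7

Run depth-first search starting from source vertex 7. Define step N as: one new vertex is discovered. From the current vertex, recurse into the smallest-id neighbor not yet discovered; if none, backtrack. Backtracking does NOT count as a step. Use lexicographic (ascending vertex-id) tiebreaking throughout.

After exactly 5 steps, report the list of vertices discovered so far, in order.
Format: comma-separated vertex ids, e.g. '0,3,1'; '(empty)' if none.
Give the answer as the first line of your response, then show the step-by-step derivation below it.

7,1,0,4,5

step 1: discover 7; path=7; order=7
step 2: discover 1; path=7>1; order=7,1
step 3: discover 0; path=7>1>0; order=7,1,0
step 4: discover 4; path=7>1>0>4; order=7,1,0,4
step 5: discover 5; path=7>1>0>5; order=7,1,0,4,5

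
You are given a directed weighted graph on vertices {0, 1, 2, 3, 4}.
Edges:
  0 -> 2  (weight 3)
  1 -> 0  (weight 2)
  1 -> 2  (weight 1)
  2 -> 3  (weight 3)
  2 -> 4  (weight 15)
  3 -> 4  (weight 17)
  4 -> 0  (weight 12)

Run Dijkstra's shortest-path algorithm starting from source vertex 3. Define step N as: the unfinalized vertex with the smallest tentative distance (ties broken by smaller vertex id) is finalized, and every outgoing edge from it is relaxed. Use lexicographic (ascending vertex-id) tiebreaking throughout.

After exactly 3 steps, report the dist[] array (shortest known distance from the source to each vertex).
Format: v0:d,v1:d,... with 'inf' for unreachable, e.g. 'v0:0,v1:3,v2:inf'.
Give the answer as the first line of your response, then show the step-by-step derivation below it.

v0:29,v1:inf,v2:32,v3:0,v4:17

step 1: dist = v0:inf,v1:inf,v2:inf,v3:0,v4:17
step 2: dist = v0:29,v1:inf,v2:inf,v3:0,v4:17
step 3: dist = v0:29,v1:inf,v2:32,v3:0,v4:17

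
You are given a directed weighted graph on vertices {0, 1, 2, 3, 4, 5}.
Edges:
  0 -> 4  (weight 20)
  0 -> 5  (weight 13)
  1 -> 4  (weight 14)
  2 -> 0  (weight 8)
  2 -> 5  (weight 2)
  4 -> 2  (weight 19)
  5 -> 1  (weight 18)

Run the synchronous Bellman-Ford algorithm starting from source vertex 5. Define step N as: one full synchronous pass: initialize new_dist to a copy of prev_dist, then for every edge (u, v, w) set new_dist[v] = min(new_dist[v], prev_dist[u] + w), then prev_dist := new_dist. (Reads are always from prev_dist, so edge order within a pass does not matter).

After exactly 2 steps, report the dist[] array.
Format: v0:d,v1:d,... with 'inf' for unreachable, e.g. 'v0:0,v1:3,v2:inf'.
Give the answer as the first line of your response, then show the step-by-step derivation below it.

v0:inf,v1:18,v2:inf,v3:inf,v4:32,v5:0

step 1: dist = v0:inf,v1:18,v2:inf,v3:inf,v4:inf,v5:0
step 2: dist = v0:inf,v1:18,v2:inf,v3:inf,v4:32,v5:0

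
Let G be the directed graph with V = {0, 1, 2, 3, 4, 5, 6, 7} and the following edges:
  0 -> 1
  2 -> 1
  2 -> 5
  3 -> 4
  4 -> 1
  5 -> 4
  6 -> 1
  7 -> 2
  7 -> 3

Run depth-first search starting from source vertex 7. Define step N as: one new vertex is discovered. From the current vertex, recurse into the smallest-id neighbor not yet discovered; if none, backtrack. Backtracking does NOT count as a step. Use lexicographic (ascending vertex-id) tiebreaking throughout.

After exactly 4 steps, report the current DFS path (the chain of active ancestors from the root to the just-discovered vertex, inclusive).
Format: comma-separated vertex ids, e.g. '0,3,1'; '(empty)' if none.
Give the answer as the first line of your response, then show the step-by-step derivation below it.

7,2,5

step 1: discover 7; path=7; order=7
step 2: discover 2; path=7>2; order=7,2
step 3: discover 1; path=7>2>1; order=7,2,1
step 4: discover 5; path=7>2>5; order=7,2,1,5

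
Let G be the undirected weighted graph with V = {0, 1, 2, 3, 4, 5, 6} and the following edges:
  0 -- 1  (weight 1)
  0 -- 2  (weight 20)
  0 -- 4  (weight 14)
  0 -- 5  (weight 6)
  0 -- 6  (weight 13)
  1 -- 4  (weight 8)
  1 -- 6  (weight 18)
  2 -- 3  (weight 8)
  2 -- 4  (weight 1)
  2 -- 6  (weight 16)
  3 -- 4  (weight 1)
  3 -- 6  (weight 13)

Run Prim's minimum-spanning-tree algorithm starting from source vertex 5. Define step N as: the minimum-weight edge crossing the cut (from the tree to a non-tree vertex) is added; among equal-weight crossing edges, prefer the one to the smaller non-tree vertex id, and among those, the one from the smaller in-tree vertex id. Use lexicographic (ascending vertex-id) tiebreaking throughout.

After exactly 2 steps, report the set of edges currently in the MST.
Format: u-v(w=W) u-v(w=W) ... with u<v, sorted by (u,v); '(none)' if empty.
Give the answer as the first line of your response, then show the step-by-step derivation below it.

0-1(w=1) 0-5(w=6)

step 1: add edge 0-5 (w=6); MST = {0-5(w=6)}
step 2: add edge 0-1 (w=1); MST = {0-1(w=1) 0-5(w=6)}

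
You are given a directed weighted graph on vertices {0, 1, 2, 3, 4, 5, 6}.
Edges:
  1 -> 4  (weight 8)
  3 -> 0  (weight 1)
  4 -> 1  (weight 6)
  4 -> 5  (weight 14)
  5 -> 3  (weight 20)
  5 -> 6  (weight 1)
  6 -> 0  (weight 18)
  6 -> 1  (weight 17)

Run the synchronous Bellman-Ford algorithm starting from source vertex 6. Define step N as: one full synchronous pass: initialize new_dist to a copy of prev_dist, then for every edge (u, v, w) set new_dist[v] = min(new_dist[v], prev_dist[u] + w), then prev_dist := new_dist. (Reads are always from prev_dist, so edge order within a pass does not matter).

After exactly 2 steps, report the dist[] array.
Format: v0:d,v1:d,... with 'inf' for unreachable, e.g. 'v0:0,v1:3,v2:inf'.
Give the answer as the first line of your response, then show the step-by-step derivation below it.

v0:18,v1:17,v2:inf,v3:inf,v4:25,v5:inf,v6:0

step 1: dist = v0:18,v1:17,v2:inf,v3:inf,v4:inf,v5:inf,v6:0
step 2: dist = v0:18,v1:17,v2:inf,v3:inf,v4:25,v5:inf,v6:0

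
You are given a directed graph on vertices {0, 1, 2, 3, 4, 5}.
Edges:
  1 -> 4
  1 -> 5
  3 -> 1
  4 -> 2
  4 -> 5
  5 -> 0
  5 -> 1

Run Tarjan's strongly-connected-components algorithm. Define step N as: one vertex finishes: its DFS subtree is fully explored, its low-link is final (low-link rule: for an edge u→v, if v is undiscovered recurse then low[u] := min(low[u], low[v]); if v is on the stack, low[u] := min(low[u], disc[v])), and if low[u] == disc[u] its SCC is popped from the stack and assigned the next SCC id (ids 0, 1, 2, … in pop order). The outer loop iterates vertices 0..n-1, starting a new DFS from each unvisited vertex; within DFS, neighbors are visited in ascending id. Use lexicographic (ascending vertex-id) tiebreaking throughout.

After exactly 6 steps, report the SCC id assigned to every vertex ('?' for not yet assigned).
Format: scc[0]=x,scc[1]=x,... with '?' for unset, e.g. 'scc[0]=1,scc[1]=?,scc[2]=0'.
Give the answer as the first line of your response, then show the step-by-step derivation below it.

scc[0]=0,scc[1]=2,scc[2]=1,scc[3]=3,scc[4]=2,scc[5]=2

step 1: low=(low[0]=0,low[1]=?,low[2]=?,low[3]=?,low[4]=?,low[5]=?); scc=(scc[0]=0,scc[1]=?,scc[2]=?,scc[3]=?,scc[4]=?,scc[5]=?)
step 2: low=(low[0]=0,low[1]=1,low[2]=3,low[3]=?,low[4]=2,low[5]=?); scc=(scc[0]=0,scc[1]=?,scc[2]=1,scc[3]=?,scc[4]=?,scc[5]=?)
step 3: low=(low[0]=0,low[1]=1,low[2]=3,low[3]=?,low[4]=2,low[5]=1); scc=(scc[0]=0,scc[1]=?,scc[2]=1,scc[3]=?,scc[4]=?,scc[5]=?)
step 4: low=(low[0]=0,low[1]=1,low[2]=3,low[3]=?,low[4]=1,low[5]=1); scc=(scc[0]=0,scc[1]=?,scc[2]=1,scc[3]=?,scc[4]=?,scc[5]=?)
step 5: low=(low[0]=0,low[1]=1,low[2]=3,low[3]=?,low[4]=1,low[5]=1); scc=(scc[0]=0,scc[1]=2,scc[2]=1,scc[3]=?,scc[4]=2,scc[5]=2)
step 6: low=(low[0]=0,low[1]=1,low[2]=3,low[3]=5,low[4]=1,low[5]=1); scc=(scc[0]=0,scc[1]=2,scc[2]=1,scc[3]=3,scc[4]=2,scc[5]=2)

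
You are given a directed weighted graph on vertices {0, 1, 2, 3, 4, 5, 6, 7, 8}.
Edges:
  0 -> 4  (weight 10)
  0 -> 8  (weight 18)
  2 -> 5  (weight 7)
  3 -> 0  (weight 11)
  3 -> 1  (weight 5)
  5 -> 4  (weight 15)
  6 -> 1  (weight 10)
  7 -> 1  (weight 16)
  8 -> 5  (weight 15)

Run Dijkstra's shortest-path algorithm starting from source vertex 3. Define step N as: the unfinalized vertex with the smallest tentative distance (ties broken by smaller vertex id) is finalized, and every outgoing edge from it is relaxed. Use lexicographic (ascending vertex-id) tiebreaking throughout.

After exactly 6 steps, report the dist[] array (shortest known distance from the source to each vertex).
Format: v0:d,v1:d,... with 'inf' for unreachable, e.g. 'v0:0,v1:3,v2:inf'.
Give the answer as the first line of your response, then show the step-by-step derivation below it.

v0:11,v1:5,v2:inf,v3:0,v4:21,v5:44,v6:inf,v7:inf,v8:29

step 1: dist = v0:11,v1:5,v2:inf,v3:0,v4:inf,v5:inf,v6:inf,v7:inf,v8:inf
step 2: dist = v0:11,v1:5,v2:inf,v3:0,v4:inf,v5:inf,v6:inf,v7:inf,v8:inf
step 3: dist = v0:11,v1:5,v2:inf,v3:0,v4:21,v5:inf,v6:inf,v7:inf,v8:29
step 4: dist = v0:11,v1:5,v2:inf,v3:0,v4:21,v5:inf,v6:inf,v7:inf,v8:29
step 5: dist = v0:11,v1:5,v2:inf,v3:0,v4:21,v5:44,v6:inf,v7:inf,v8:29
step 6: dist = v0:11,v1:5,v2:inf,v3:0,v4:21,v5:44,v6:inf,v7:inf,v8:29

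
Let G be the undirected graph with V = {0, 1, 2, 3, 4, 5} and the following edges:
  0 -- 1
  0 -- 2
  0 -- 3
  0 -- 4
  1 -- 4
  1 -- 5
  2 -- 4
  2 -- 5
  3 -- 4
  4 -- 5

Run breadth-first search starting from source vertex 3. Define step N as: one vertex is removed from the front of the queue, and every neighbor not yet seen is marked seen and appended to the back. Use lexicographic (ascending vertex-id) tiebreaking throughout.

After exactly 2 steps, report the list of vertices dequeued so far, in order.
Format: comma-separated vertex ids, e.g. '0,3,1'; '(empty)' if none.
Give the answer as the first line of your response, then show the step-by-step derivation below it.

3,0

step 1: dequeue 3; queue=[0,4]; order=3
step 2: dequeue 0; queue=[4,1,2]; order=3,0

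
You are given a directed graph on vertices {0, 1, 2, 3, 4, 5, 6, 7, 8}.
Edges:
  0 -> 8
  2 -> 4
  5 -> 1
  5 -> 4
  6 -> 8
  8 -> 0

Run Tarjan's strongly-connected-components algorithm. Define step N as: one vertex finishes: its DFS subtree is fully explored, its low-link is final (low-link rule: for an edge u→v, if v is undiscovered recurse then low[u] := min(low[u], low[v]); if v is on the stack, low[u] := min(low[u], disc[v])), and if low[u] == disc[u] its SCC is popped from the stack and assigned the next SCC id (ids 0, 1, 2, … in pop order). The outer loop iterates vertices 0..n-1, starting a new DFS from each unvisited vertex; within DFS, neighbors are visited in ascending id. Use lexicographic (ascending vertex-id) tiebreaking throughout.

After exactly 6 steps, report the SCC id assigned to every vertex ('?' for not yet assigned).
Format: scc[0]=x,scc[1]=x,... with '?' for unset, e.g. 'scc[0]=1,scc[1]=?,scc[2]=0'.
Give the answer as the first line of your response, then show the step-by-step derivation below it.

scc[0]=0,scc[1]=1,scc[2]=3,scc[3]=4,scc[4]=2,scc[5]=?,scc[6]=?,scc[7]=?,scc[8]=0

step 1: low=(low[0]=0,low[1]=?,low[2]=?,low[3]=?,low[4]=?,low[5]=?,low[6]=?,low[7]=?,low[8]=0); scc=(scc[0]=?,scc[1]=?,scc[2]=?,scc[3]=?,scc[4]=?,scc[5]=?,scc[6]=?,scc[7]=?,scc[8]=?)
step 2: low=(low[0]=0,low[1]=?,low[2]=?,low[3]=?,low[4]=?,low[5]=?,low[6]=?,low[7]=?,low[8]=0); scc=(scc[0]=0,scc[1]=?,scc[2]=?,scc[3]=?,scc[4]=?,scc[5]=?,scc[6]=?,scc[7]=?,scc[8]=0)
step 3: low=(low[0]=0,low[1]=2,low[2]=?,low[3]=?,low[4]=?,low[5]=?,low[6]=?,low[7]=?,low[8]=0); scc=(scc[0]=0,scc[1]=1,scc[2]=?,scc[3]=?,scc[4]=?,scc[5]=?,scc[6]=?,scc[7]=?,scc[8]=0)
step 4: low=(low[0]=0,low[1]=2,low[2]=3,low[3]=?,low[4]=4,low[5]=?,low[6]=?,low[7]=?,low[8]=0); scc=(scc[0]=0,scc[1]=1,scc[2]=?,scc[3]=?,scc[4]=2,scc[5]=?,scc[6]=?,scc[7]=?,scc[8]=0)
step 5: low=(low[0]=0,low[1]=2,low[2]=3,low[3]=?,low[4]=4,low[5]=?,low[6]=?,low[7]=?,low[8]=0); scc=(scc[0]=0,scc[1]=1,scc[2]=3,scc[3]=?,scc[4]=2,scc[5]=?,scc[6]=?,scc[7]=?,scc[8]=0)
step 6: low=(low[0]=0,low[1]=2,low[2]=3,low[3]=5,low[4]=4,low[5]=?,low[6]=?,low[7]=?,low[8]=0); scc=(scc[0]=0,scc[1]=1,scc[2]=3,scc[3]=4,scc[4]=2,scc[5]=?,scc[6]=?,scc[7]=?,scc[8]=0)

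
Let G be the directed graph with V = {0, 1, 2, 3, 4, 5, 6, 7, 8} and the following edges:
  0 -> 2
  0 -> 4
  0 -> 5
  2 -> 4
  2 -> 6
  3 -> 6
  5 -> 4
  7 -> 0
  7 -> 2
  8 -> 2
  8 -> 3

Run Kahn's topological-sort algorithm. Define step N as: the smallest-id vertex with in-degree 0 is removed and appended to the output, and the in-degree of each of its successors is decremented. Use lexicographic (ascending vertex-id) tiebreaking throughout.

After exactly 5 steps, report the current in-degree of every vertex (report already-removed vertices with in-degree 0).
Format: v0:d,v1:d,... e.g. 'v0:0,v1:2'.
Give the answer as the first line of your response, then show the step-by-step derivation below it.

v0:0,v1:0,v2:0,v3:0,v4:1,v5:0,v6:2,v7:0,v8:0

step 1: output 1; order=[1]; indeg=(1,0,3,1,3,1,2,0,0)
step 2: output 7; order=[1,7]; indeg=(0,0,2,1,3,1,2,0,0)
step 3: output 0; order=[1,7,0]; indeg=(0,0,1,1,2,0,2,0,0)
step 4: output 5; order=[1,7,0,5]; indeg=(0,0,1,1,1,0,2,0,0)
step 5: output 8; order=[1,7,0,5,8]; indeg=(0,0,0,0,1,0,2,0,0)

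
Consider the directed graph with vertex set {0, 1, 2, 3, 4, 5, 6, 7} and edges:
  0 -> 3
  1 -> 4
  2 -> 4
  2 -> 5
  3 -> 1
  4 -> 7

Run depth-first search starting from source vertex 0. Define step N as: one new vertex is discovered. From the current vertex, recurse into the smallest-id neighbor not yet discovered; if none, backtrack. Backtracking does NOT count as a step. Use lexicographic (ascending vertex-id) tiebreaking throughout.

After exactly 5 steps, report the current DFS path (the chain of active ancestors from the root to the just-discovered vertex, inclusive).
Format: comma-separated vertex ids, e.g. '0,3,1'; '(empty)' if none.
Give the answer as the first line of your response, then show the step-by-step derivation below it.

0,3,1,4,7

step 1: discover 0; path=0; order=0
step 2: discover 3; path=0>3; order=0,3
step 3: discover 1; path=0>3>1; order=0,3,1
step 4: discover 4; path=0>3>1>4; order=0,3,1,4
step 5: discover 7; path=0>3>1>4>7; order=0,3,1,4,7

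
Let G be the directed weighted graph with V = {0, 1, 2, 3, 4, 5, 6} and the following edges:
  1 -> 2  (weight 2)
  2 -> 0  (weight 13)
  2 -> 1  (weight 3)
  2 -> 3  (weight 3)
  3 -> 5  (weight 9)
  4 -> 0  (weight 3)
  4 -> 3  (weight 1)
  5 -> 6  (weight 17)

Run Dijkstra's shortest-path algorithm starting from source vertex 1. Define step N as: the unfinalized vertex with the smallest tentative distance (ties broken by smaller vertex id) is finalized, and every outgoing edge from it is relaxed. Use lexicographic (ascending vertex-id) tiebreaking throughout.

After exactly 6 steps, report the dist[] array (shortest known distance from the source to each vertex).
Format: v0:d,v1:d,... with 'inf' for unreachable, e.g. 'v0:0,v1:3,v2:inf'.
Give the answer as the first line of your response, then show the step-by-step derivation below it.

v0:15,v1:0,v2:2,v3:5,v4:inf,v5:14,v6:31

step 1: dist = v0:inf,v1:0,v2:2,v3:inf,v4:inf,v5:inf,v6:inf
step 2: dist = v0:15,v1:0,v2:2,v3:5,v4:inf,v5:inf,v6:inf
step 3: dist = v0:15,v1:0,v2:2,v3:5,v4:inf,v5:14,v6:inf
step 4: dist = v0:15,v1:0,v2:2,v3:5,v4:inf,v5:14,v6:31
step 5: dist = v0:15,v1:0,v2:2,v3:5,v4:inf,v5:14,v6:31
step 6: dist = v0:15,v1:0,v2:2,v3:5,v4:inf,v5:14,v6:31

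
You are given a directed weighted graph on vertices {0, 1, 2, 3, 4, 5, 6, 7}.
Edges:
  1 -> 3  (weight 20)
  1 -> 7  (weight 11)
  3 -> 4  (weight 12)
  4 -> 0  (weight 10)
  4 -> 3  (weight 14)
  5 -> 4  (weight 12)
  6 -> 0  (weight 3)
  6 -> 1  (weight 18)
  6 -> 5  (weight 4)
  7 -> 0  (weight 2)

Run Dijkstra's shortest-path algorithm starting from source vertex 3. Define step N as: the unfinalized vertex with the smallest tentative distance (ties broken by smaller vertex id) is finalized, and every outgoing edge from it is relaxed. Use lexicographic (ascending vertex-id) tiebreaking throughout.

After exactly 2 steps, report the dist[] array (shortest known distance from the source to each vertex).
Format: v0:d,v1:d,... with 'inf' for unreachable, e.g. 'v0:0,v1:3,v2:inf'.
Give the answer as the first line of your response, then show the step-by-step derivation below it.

v0:22,v1:inf,v2:inf,v3:0,v4:12,v5:inf,v6:inf,v7:inf

step 1: dist = v0:inf,v1:inf,v2:inf,v3:0,v4:12,v5:inf,v6:inf,v7:inf
step 2: dist = v0:22,v1:inf,v2:inf,v3:0,v4:12,v5:inf,v6:inf,v7:inf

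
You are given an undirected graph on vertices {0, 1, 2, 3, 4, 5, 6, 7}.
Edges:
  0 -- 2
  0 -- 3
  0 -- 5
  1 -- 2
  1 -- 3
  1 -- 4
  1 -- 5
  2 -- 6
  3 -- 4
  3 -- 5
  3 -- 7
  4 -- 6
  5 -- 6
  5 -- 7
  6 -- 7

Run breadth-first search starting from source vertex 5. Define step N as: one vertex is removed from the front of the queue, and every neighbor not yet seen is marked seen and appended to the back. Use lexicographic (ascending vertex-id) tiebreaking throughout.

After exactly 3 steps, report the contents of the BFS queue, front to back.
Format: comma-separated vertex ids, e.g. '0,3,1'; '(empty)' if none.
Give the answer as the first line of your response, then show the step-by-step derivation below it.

3,6,7,2,4

step 1: dequeue 5; queue=[0,1,3,6,7]; order=5
step 2: dequeue 0; queue=[1,3,6,7,2]; order=5,0
step 3: dequeue 1; queue=[3,6,7,2,4]; order=5,0,1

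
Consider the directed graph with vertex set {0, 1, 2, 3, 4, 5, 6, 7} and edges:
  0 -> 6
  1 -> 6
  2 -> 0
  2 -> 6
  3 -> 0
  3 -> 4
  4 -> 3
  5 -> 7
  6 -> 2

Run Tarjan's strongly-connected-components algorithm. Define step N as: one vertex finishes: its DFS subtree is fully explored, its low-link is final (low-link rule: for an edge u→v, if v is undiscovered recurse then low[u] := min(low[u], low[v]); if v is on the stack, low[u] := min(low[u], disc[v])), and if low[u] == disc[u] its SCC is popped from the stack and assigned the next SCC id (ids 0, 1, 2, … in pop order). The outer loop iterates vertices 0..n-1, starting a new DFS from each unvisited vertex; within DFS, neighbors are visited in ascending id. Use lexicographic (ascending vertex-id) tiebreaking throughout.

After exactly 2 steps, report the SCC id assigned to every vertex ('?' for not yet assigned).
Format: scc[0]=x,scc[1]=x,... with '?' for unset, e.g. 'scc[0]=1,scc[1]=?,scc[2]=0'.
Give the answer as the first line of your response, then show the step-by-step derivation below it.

scc[0]=?,scc[1]=?,scc[2]=?,scc[3]=?,scc[4]=?,scc[5]=?,scc[6]=?,scc[7]=?

step 1: low=(low[0]=0,low[1]=?,low[2]=0,low[3]=?,low[4]=?,low[5]=?,low[6]=1,low[7]=?); scc=(scc[0]=?,scc[1]=?,scc[2]=?,scc[3]=?,scc[4]=?,scc[5]=?,scc[6]=?,scc[7]=?)
step 2: low=(low[0]=0,low[1]=?,low[2]=0,low[3]=?,low[4]=?,low[5]=?,low[6]=0,low[7]=?); scc=(scc[0]=?,scc[1]=?,scc[2]=?,scc[3]=?,scc[4]=?,scc[5]=?,scc[6]=?,scc[7]=?)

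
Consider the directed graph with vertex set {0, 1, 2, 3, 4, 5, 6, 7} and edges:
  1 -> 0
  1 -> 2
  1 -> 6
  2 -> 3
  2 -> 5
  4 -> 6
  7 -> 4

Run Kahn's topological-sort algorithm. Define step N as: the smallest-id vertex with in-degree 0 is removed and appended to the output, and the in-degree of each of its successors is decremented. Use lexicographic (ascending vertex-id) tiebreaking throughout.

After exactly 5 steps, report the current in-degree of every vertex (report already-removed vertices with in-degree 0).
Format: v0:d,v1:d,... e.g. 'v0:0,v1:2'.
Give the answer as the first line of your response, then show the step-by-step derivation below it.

v0:0,v1:0,v2:0,v3:0,v4:1,v5:0,v6:1,v7:0

step 1: output 1; order=[1]; indeg=(0,0,0,1,1,1,1,0)
step 2: output 0; order=[1,0]; indeg=(0,0,0,1,1,1,1,0)
step 3: output 2; order=[1,0,2]; indeg=(0,0,0,0,1,0,1,0)
step 4: output 3; order=[1,0,2,3]; indeg=(0,0,0,0,1,0,1,0)
step 5: output 5; order=[1,0,2,3,5]; indeg=(0,0,0,0,1,0,1,0)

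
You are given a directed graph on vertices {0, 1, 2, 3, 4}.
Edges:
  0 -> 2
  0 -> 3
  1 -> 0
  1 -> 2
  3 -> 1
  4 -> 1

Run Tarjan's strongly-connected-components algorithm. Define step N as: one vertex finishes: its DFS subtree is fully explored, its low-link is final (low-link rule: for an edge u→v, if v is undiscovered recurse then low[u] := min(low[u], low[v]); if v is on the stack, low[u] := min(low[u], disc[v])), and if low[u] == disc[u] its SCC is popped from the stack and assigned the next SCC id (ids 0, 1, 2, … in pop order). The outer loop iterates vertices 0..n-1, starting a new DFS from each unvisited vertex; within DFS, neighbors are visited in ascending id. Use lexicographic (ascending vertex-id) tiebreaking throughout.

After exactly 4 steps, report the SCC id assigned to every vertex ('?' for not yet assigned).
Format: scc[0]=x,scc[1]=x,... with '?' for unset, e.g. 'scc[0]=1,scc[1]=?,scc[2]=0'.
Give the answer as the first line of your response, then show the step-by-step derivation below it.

scc[0]=1,scc[1]=1,scc[2]=0,scc[3]=1,scc[4]=?

step 1: low=(low[0]=0,low[1]=?,low[2]=1,low[3]=?,low[4]=?); scc=(scc[0]=?,scc[1]=?,scc[2]=0,scc[3]=?,scc[4]=?)
step 2: low=(low[0]=0,low[1]=0,low[2]=1,low[3]=2,low[4]=?); scc=(scc[0]=?,scc[1]=?,scc[2]=0,scc[3]=?,scc[4]=?)
step 3: low=(low[0]=0,low[1]=0,low[2]=1,low[3]=0,low[4]=?); scc=(scc[0]=?,scc[1]=?,scc[2]=0,scc[3]=?,scc[4]=?)
step 4: low=(low[0]=0,low[1]=0,low[2]=1,low[3]=0,low[4]=?); scc=(scc[0]=1,scc[1]=1,scc[2]=0,scc[3]=1,scc[4]=?)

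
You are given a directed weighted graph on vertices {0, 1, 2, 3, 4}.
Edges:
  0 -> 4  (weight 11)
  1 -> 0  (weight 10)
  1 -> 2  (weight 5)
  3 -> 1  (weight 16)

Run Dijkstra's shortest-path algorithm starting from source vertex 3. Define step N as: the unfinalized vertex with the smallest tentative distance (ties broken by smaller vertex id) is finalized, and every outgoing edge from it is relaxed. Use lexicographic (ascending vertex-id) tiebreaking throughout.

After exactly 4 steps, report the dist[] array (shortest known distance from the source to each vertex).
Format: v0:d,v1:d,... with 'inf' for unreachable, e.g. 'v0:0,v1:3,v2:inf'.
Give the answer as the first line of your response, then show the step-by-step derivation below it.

v0:26,v1:16,v2:21,v3:0,v4:37

step 1: dist = v0:inf,v1:16,v2:inf,v3:0,v4:inf
step 2: dist = v0:26,v1:16,v2:21,v3:0,v4:inf
step 3: dist = v0:26,v1:16,v2:21,v3:0,v4:inf
step 4: dist = v0:26,v1:16,v2:21,v3:0,v4:37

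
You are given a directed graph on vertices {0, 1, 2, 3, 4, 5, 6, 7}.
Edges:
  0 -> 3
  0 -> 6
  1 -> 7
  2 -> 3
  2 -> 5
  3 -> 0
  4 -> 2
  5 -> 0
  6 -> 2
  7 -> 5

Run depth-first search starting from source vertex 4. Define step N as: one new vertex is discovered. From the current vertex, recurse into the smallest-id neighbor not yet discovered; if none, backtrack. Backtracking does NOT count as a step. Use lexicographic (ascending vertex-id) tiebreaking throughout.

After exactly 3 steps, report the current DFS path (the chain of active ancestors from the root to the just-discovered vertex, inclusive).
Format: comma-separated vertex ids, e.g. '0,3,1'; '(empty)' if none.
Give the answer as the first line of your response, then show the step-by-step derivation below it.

4,2,3

step 1: discover 4; path=4; order=4
step 2: discover 2; path=4>2; order=4,2
step 3: discover 3; path=4>2>3; order=4,2,3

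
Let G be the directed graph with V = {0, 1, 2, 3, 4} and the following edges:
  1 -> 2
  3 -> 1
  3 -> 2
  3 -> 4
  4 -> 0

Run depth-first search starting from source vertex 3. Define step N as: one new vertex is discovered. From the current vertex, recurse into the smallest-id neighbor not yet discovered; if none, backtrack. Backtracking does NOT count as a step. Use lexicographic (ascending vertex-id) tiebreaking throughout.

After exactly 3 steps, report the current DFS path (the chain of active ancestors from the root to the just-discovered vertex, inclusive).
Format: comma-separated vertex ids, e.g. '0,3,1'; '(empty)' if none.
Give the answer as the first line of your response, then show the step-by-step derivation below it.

3,1,2

step 1: discover 3; path=3; order=3
step 2: discover 1; path=3>1; order=3,1
step 3: discover 2; path=3>1>2; order=3,1,2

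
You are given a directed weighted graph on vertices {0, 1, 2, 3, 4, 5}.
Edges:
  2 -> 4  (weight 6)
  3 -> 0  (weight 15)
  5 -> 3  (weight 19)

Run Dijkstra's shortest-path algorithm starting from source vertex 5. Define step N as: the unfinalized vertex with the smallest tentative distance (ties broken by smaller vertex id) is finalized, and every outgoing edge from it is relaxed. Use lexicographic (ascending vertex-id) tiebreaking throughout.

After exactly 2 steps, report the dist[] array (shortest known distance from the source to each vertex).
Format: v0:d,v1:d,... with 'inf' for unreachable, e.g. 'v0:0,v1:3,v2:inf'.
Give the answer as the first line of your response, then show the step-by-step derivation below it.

v0:34,v1:inf,v2:inf,v3:19,v4:inf,v5:0

step 1: dist = v0:inf,v1:inf,v2:inf,v3:19,v4:inf,v5:0
step 2: dist = v0:34,v1:inf,v2:inf,v3:19,v4:inf,v5:0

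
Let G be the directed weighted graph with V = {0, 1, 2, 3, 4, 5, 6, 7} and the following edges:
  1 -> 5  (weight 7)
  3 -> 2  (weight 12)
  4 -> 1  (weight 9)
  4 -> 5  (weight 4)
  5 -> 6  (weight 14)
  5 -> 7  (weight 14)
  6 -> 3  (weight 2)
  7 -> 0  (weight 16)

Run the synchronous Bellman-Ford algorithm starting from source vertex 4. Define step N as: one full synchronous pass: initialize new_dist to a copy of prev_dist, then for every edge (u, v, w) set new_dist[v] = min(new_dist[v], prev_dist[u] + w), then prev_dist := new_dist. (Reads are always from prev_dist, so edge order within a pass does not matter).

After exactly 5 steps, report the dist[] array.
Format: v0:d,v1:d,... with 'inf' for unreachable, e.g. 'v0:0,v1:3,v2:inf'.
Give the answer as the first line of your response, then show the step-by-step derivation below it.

v0:34,v1:9,v2:32,v3:20,v4:0,v5:4,v6:18,v7:18

step 1: dist = v0:inf,v1:9,v2:inf,v3:inf,v4:0,v5:4,v6:inf,v7:inf
step 2: dist = v0:inf,v1:9,v2:inf,v3:inf,v4:0,v5:4,v6:18,v7:18
step 3: dist = v0:34,v1:9,v2:inf,v3:20,v4:0,v5:4,v6:18,v7:18
step 4: dist = v0:34,v1:9,v2:32,v3:20,v4:0,v5:4,v6:18,v7:18
step 5: dist = v0:34,v1:9,v2:32,v3:20,v4:0,v5:4,v6:18,v7:18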